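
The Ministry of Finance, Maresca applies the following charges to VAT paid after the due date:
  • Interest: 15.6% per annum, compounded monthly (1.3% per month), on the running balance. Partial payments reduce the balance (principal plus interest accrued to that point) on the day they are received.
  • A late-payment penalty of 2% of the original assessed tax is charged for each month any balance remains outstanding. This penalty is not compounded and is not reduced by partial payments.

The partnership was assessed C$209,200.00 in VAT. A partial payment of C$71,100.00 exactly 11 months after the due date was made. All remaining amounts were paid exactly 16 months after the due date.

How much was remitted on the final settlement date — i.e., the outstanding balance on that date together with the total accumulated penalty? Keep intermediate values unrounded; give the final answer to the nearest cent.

Balance at month 11: C$209,200.0000 × (1 + 0.013)^11 = C$241,137.9581…
After C$71,100.00 payment: C$241,137.9581… − C$71,100.00 = C$170,037.9581…
Balance at month 16: C$170,037.9581… × (1 + 0.013)^5 = C$181,381.5496…
Penalty: 16 × 2% × C$209,200.00 = C$66,944.00
Final settlement = outstanding balance + penalty = C$181,381.5496… + C$66,944.00 = C$248,325.55

C$248,325.55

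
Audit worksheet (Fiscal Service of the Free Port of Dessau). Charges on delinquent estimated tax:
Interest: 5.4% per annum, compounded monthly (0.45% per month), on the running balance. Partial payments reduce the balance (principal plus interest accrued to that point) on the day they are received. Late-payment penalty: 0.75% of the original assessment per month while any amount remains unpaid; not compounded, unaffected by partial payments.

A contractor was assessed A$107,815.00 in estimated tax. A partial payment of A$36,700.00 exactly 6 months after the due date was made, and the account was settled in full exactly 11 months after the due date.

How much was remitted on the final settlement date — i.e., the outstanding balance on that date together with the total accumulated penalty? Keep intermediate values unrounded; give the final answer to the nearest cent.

A$84,635.08

Balance at month 6: A$107,815.0000 × (1 + 0.0045)^6 = A$110,758.9510…
After A$36,700.00 payment: A$110,758.9510… − A$36,700.00 = A$74,058.9510…
Balance at month 11: A$74,058.9510… × (1 + 0.0045)^5 = A$75,740.3419…
Penalty: 11 × 0.75% × A$107,815.00 = A$8,894.74…
Final settlement = outstanding balance + penalty = A$75,740.3419… + A$8,894.74… = A$84,635.08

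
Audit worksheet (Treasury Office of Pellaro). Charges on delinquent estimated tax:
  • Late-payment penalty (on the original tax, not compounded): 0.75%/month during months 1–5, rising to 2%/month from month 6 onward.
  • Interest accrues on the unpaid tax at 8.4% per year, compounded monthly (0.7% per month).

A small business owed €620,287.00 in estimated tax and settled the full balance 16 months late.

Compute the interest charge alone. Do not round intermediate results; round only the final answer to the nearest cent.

€73,241.33

Interest: €620,287.00 × ((1 + 0.007)^16 − 1) = €620,287.00 × 0.1180765… = €73,241.3330…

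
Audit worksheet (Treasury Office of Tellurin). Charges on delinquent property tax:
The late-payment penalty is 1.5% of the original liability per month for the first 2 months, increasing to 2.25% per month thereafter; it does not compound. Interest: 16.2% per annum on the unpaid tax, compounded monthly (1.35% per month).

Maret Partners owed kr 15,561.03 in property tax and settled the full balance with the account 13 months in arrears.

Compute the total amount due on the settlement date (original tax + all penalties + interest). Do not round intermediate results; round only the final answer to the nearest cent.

kr 22,842.71

Penalty, months 1–2: 2 × 1.5% × kr 15,561.03 = kr 466.83…
Penalty, months 3–13: 11 × 2.25% × kr 15,561.03 = kr 3,851.35…
Interest: kr 15,561.03 × ((1 + 0.0135)^13 − 1) = kr 15,561.03 × 0.1904435… = kr 2,963.4971…
Total = kr 15,561.03 + kr 4,318.1858… + kr 2,963.4971… = kr 22,842.71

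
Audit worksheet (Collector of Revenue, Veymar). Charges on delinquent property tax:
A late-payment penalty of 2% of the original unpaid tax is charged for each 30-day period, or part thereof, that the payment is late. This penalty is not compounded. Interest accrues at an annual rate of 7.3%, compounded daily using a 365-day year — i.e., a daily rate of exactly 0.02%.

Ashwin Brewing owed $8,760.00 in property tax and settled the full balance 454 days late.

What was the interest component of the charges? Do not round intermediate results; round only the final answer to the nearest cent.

Interest: $8,760.00 × ((1 + 0.0002)^454 − 1) = $8,760.00 × 0.09504003… = $832.5507…

$832.55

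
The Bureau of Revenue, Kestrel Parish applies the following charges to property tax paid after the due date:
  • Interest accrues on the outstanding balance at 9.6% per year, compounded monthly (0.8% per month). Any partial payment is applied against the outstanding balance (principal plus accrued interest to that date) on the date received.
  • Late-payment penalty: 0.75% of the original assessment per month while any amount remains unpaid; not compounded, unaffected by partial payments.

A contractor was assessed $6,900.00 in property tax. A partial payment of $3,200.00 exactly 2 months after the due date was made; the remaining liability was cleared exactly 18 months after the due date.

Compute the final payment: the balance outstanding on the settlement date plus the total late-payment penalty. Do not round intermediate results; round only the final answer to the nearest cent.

$5,260.52

Balance at month 2: $6,900.0000 × (1 + 0.008)^2 = $7,010.8416
After $3,200.00 payment: $7,010.8416 − $3,200.00 = $3,810.8416
Balance at month 18: $3,810.8416 × (1 + 0.008)^16 = $4,329.0182…
Penalty: 18 × 0.75% × $6,900.00 = $931.50
Final settlement = outstanding balance + penalty = $4,329.0182… + $931.50 = $5,260.52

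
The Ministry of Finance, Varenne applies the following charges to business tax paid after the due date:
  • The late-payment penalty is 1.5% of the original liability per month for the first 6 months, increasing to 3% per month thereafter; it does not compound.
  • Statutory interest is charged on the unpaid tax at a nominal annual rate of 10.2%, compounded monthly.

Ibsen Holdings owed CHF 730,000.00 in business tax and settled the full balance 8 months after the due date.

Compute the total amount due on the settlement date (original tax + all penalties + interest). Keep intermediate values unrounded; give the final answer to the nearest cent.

CHF 890,642.16

Penalty, months 1–6: 6 × 1.5% × CHF 730,000.00 = CHF 65,700.00
Penalty, months 7–8: 2 × 3% × CHF 730,000.00 = CHF 43,800.00
Interest (10.2%/yr ÷ 12 = 0.85%/month): CHF 730,000.00 × ((1 + 0.0085)^8 − 1) = CHF 51,142.1640…
Total = CHF 730,000.00 + CHF 109,500.0000 + CHF 51,142.1640… = CHF 890,642.16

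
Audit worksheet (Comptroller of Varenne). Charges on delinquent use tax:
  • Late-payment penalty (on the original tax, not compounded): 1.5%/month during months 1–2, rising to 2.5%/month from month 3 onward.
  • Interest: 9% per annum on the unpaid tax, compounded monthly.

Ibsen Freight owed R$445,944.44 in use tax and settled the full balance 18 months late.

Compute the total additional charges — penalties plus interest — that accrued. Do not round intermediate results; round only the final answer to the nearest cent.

R$255,954.44

Penalty, months 1–2: 2 × 1.5% × R$445,944.44 = R$13,378.33…
Penalty, months 3–18: 16 × 2.5% × R$445,944.44 = R$178,377.78…
Interest (9%/yr ÷ 12 = 0.75%/month): R$445,944.44 × ((1 + 0.0075)^18 − 1) = R$64,198.3349…
Penalties + interest = R$191,756.1092 + R$64,198.3349… = R$255,954.44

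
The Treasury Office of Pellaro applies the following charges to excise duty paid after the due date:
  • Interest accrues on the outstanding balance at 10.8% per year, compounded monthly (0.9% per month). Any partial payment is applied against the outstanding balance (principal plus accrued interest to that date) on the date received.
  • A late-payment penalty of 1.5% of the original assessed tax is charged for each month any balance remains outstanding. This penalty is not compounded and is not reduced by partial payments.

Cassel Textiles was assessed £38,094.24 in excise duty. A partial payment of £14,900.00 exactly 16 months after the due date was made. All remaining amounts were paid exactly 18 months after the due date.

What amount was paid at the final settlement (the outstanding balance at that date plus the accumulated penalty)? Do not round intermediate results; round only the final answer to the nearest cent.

Balance at month 16: £38,094.2400 × (1 + 0.009)^16 = £43,966.1030…
After £14,900.00 payment: £43,966.1030… − £14,900.00 = £29,066.1030…
Balance at month 18: £29,066.1030… × (1 + 0.009)^2 = £29,591.6472…
Penalty: 18 × 1.5% × £38,094.24 = £10,285.44…
Final settlement = outstanding balance + penalty = £29,591.6472… + £10,285.44… = £39,877.09

£39,877.09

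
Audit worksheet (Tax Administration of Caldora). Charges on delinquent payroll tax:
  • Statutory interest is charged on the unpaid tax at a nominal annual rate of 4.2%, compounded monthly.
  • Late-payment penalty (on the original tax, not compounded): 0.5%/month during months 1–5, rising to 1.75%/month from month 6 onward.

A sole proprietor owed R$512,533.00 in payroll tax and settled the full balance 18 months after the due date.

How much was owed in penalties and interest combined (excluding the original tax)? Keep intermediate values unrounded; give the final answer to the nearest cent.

R$162,682.95

Penalty, months 1–5: 5 × 0.5% × R$512,533.00 = R$12,813.33…
Penalty, months 6–18: 13 × 1.75% × R$512,533.00 = R$116,601.26…
Interest (4.2%/yr ÷ 12 = 0.35%/month): R$512,533.00 × ((1 + 0.0035)^18 − 1) = R$33,268.3631…
Penalties + interest = R$129,414.5825 + R$33,268.3631… = R$162,682.95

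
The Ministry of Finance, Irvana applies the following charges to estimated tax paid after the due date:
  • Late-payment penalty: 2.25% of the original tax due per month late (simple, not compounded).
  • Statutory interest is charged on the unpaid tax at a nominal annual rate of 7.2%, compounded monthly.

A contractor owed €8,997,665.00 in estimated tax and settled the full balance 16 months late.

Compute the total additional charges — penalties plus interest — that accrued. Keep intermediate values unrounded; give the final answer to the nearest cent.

€4,142,915.04

Late-payment penalty: 16 × 2.25% × €8,997,665.00 = €3,239,159.40
Interest (7.2%/yr ÷ 12 = 0.6%/month): €8,997,665.00 × ((1 + 0.006)^16 − 1) = €903,755.6423…
Penalties + interest = €3,239,159.4000 + €903,755.6423… = €4,142,915.04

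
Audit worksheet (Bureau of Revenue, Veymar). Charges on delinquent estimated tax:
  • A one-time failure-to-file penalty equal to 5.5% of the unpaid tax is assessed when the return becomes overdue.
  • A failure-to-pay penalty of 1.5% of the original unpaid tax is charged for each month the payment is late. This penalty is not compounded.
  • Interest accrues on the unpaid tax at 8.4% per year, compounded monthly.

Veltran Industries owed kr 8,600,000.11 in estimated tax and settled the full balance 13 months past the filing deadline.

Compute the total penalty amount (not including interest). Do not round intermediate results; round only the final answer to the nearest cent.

kr 2,150,000.03

Failure-to-file penalty: 5.5% × kr 8,600,000.11 = kr 473,000.01…
Failure-to-pay penalty: 13 × 1.5% × kr 8,600,000.11 = kr 1,677,000.02…
Total penalty = kr 473,000.01… + kr 1,677,000.02… = kr 2,150,000.03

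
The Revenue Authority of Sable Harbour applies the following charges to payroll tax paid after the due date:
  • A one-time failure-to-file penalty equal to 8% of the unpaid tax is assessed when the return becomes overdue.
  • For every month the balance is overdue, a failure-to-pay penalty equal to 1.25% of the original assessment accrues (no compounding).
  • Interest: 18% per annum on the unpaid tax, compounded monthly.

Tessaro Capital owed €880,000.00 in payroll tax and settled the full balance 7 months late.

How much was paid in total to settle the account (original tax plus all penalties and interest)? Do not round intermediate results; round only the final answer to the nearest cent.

Failure-to-file penalty: 8% × €880,000.00 = €70,400.00
Failure-to-pay penalty: 7 × 1.25% × €880,000.00 = €77,000.00
Interest (18%/yr ÷ 12 = 1.5%/month): €880,000.00 × ((1 + 0.015)^7 − 1) = €96,663.5234…
Total = €880,000.00 + €147,400.0000 + €96,663.5234… = €1,124,063.52

€1,124,063.52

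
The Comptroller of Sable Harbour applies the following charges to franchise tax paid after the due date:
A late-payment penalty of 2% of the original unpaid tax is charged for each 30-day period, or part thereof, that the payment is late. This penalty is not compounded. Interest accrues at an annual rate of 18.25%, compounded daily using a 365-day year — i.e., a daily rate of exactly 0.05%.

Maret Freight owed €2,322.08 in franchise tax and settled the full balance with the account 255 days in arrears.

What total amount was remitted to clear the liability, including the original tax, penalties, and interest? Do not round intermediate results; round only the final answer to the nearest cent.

Penalty periods: ⌈255/30⌉ = 9; penalty = 9 × 2% × €2,322.08 = €417.97…
Interest: €2,322.08 × ((1 + 0.0005)^255 − 1) = €2,322.08 × 0.13594867… = €315.6837…
Total = €2,322.08 + €417.9744 + €315.6837… = €3,055.74

€3,055.74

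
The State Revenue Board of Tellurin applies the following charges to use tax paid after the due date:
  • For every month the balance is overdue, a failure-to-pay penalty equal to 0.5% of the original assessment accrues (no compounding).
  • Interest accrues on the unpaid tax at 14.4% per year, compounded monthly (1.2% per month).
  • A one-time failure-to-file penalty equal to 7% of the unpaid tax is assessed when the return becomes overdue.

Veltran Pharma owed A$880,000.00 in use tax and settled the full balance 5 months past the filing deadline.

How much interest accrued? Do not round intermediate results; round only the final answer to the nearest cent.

Interest: A$880,000.00 × ((1 + 0.012)^5 − 1) = A$880,000.00 × 0.0614574… = A$54,082.4979…

A$54,082.50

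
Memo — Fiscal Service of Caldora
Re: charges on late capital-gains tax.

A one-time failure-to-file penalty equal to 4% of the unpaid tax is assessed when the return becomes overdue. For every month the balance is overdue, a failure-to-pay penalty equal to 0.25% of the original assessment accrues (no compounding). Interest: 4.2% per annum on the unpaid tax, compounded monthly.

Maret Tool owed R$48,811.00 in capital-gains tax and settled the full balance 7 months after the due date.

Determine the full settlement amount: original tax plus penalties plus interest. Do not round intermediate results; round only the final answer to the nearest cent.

R$52,826.13

Failure-to-file penalty: 4% × R$48,811.00 = R$1,952.44
Failure-to-pay penalty = 0.25% × R$48,811.00 × 7 mo = R$854.19…
Interest (4.2%/yr ÷ 12 = 0.35%/month): R$48,811.00 × ((1 + 0.0035)^7 − 1) = R$1,208.4996…
Total = R$48,811.00 + R$2,806.6325 + R$1,208.4996… = R$52,826.13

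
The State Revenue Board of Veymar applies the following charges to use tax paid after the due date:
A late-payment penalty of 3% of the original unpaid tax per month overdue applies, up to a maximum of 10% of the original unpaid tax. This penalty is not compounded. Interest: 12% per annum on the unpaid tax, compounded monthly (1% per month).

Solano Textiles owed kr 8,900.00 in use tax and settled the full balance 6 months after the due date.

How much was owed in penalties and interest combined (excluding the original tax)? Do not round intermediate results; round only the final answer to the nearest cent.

Penalty (uncapped): 6 × 3% × kr 8,900.00 = kr 1,602.00; cap = 10% × kr 8,900.00 = kr 890.00 → penalty = kr 890.00
Interest: kr 8,900.00 × ((1 + 0.01)^6 − 1) = kr 8,900.00 × 0.0615202… = kr 547.5293…
Penalties + interest = kr 890.0000 + kr 547.5293… = kr 1,437.53

kr 1,437.53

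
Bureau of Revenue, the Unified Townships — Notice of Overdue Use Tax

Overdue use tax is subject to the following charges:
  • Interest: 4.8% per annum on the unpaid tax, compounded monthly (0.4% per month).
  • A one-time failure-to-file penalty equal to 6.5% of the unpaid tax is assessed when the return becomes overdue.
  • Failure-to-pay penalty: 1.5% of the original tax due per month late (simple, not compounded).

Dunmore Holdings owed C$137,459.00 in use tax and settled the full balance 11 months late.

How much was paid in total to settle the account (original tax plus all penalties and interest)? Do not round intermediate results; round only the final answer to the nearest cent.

Failure-to-file penalty: 6.5% × C$137,459.00 = C$8,934.84…
Failure-to-pay penalty = 1.5% × C$137,459.00 × 11 mo = C$22,680.74…
Interest: C$137,459.00 × ((1 + 0.004)^11 − 1) = C$137,459.00 × 0.0448906… = C$6,170.6232…
Total = C$137,459.00 + C$31,615.5700 + C$6,170.6232… = C$175,245.19

C$175,245.19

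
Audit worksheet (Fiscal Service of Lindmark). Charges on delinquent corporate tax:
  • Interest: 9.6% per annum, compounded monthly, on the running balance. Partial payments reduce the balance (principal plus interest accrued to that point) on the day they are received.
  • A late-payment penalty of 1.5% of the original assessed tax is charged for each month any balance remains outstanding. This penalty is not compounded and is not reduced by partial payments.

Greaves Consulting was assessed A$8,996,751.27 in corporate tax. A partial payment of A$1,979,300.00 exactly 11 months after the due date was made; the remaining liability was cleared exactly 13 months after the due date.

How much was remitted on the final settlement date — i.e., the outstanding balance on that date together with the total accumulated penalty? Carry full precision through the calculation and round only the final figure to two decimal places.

A$9,721,940.35

Monthly rate = 9.6% ÷ 12 = 0.8%
Balance at month 11: A$8,996,751.2700 × (1 + 0.008)^11 = A$9,820,906.2898…
After A$1,979,300.00 payment: A$9,820,906.2898… − A$1,979,300.00 = A$7,841,606.2898…
Balance at month 13: A$7,841,606.2898… × (1 + 0.008)^2 = A$7,967,573.8532…
Penalty: 13 × 1.5% × A$8,996,751.27 = A$1,754,366.50…
Final settlement = outstanding balance + penalty = A$7,967,573.8532… + A$1,754,366.50… = A$9,721,940.35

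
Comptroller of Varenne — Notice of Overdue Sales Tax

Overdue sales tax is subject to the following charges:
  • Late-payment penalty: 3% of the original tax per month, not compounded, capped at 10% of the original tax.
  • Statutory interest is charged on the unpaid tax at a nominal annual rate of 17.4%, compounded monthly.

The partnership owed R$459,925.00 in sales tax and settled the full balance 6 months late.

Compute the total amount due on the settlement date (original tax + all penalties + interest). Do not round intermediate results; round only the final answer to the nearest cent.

R$547,409.81

Penalty (uncapped): 6 × 3% × R$459,925.00 = R$82,786.50; cap = 10% × R$459,925.00 = R$45,992.50 → penalty = R$45,992.50
Interest (17.4%/yr ÷ 12 = 1.45%/month): R$459,925.00 × ((1 + 0.0145)^6 − 1) = R$41,492.3130…
Total = R$459,925.00 + R$45,992.5000 + R$41,492.3130… = R$547,409.81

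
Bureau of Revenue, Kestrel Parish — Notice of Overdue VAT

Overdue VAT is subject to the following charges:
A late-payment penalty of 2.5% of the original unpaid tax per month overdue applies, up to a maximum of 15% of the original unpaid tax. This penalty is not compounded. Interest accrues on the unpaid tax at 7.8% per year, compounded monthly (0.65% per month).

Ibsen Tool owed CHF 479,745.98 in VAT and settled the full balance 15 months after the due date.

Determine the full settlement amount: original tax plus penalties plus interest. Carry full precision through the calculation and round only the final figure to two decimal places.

CHF 600,672.52

Penalty (uncapped): 15 × 2.5% × CHF 479,745.98 = CHF 179,904.74…; cap = 15% × CHF 479,745.98 = CHF 71,961.90… → penalty = CHF 71,961.90…
Interest: CHF 479,745.98 × ((1 + 0.0065)^15 − 1) = CHF 479,745.98 × 0.1020637… = CHF 48,964.6384…
Total = CHF 479,745.98 + CHF 71,961.8970 + CHF 48,964.6384… = CHF 600,672.52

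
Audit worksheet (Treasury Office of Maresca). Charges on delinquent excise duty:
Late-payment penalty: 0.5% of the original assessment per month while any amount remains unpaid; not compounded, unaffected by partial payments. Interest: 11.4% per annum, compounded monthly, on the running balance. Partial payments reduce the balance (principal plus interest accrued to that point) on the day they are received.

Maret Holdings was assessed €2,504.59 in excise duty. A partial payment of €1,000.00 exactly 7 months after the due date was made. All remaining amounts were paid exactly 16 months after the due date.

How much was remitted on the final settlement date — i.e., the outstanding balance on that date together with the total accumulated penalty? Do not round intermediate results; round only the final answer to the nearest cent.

Monthly rate = 11.4% ÷ 12 = 0.95%
Balance at month 7: €2,504.5900 × (1 + 0.0095)^7 = €2,675.9679…
After €1,000.00 payment: €2,675.9679… − €1,000.00 = €1,675.9679…
Balance at month 16: €1,675.9679… × (1 + 0.0095)^9 = €1,824.8309…
Penalty: 16 × 0.5% × €2,504.59 = €200.37…
Final settlement = outstanding balance + penalty = €1,824.8309… + €200.37… = €2,025.20

€2,025.20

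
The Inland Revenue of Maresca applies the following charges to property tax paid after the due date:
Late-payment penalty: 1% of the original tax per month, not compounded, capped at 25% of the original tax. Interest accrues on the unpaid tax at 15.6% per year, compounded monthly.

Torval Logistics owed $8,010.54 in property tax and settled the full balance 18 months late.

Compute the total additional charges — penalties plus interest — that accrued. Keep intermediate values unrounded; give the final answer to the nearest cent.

Penalty: 18 × 1% × $8,010.54 = $1,441.90… (below the 25% cap of $2,002.64…)
Interest (15.6%/yr ÷ 12 = 1.3%/month): $8,010.54 × ((1 + 0.013)^18 − 1) = $2,096.6821…
Penalties + interest = $1,441.8972 + $2,096.6821… = $3,538.58

$3,538.58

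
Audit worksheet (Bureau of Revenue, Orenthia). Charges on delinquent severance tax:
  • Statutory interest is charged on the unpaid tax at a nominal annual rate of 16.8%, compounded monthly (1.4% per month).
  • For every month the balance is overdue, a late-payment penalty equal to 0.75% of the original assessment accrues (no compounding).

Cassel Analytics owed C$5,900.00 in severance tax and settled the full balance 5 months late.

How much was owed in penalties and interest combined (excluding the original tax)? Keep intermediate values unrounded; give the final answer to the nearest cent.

Late-payment penalty: 5 × 0.75% × C$5,900.00 = C$221.25
Interest: C$5,900.00 × ((1 + 0.014)^5 − 1) = C$5,900.00 × 0.0719876… = C$424.7270…
Penalties + interest = C$221.2500 + C$424.7270… = C$645.98

C$645.98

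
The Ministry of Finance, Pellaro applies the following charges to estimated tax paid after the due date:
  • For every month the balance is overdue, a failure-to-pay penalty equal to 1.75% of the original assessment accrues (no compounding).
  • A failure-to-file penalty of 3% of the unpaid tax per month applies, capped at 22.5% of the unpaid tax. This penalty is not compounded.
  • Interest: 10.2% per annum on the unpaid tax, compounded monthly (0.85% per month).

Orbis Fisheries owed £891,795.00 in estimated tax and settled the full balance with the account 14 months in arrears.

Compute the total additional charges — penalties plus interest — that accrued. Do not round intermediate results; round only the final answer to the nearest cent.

Failure-to-file: 14 × 3% × £891,795.00 = £374,553.90, capped at 22.5% × £891,795.00 = £200,653.88…
Failure-to-pay penalty = 1.75% × £891,795.00 × 14 mo = £218,489.78…
Interest: £891,795.00 × ((1 + 0.0085)^14 − 1) = £891,795.00 × 0.1258036… = £112,191.0275…
Penalties + interest = £419,143.6500 + £112,191.0275… = £531,334.68

£531,334.68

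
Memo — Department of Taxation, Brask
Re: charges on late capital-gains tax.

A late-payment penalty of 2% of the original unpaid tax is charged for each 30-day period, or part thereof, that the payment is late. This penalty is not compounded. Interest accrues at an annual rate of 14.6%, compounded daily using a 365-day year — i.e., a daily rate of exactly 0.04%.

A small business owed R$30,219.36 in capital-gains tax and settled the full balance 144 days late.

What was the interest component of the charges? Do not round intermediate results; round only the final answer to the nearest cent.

Interest: R$30,219.36 × ((1 + 0.0004)^144 − 1) = R$30,219.36 × 0.05927899… = R$1,791.3733…

R$1,791.37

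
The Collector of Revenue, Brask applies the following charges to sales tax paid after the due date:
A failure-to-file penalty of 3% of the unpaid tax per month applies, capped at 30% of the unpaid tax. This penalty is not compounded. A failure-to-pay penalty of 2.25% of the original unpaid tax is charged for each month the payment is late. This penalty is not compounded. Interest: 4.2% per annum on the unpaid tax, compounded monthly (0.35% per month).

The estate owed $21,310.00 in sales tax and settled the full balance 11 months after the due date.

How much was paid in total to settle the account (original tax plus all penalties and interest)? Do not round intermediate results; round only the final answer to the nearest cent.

Failure-to-file: 11 × 3% × $21,310.00 = $7,032.30, capped at 30% × $21,310.00 = $6,393.00
Failure-to-pay penalty: 11 × 2.25% × $21,310.00 = $5,274.23…
Interest: $21,310.00 × ((1 + 0.0035)^11 − 1) = $21,310.00 × 0.0391809… = $834.9444…
Total = $21,310.00 + $11,667.2250 + $834.9444… = $33,812.17

$33,812.17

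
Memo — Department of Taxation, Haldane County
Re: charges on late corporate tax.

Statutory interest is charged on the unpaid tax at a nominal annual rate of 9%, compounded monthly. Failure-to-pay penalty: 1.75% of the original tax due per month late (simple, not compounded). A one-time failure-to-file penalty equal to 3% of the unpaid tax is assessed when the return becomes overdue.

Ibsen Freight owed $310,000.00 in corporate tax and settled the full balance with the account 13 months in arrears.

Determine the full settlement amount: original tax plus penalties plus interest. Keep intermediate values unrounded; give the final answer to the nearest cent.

$421,448.24

Failure-to-file penalty: 3% × $310,000.00 = $9,300.00
Failure-to-pay penalty: 13 × 1.75% × $310,000.00 = $70,525.00
Interest (9%/yr ÷ 12 = 0.75%/month): $310,000.00 × ((1 + 0.0075)^13 − 1) = $31,623.2393…
Total = $310,000.00 + $79,825.0000 + $31,623.2393… = $421,448.24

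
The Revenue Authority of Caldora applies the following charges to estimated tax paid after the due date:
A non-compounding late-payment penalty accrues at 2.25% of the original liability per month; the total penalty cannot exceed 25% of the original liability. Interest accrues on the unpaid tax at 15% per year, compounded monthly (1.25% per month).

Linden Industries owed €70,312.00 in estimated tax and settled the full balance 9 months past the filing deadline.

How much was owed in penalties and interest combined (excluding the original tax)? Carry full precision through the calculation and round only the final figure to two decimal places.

Penalty: 9 × 2.25% × €70,312.00 = €14,238.18 (below the 25% cap of €17,578.00)
Interest: €70,312.00 × ((1 + 0.0125)^9 − 1) = €70,312.00 × 0.1182922… = €8,317.3596…
Penalties + interest = €14,238.1800 + €8,317.3596… = €22,555.54

€22,555.54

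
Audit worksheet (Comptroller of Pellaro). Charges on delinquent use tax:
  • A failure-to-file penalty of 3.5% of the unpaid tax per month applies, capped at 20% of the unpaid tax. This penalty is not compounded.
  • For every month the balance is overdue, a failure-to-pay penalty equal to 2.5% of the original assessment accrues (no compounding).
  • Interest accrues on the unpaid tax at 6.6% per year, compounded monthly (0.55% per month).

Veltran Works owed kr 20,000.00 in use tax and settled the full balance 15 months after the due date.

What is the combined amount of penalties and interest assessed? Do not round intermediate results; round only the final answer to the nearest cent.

Failure-to-file: 15 × 3.5% × kr 20,000.00 = kr 10,500.00, capped at 20% × kr 20,000.00 = kr 4,000.00
Failure-to-pay penalty: 15 × 2.5% × kr 20,000.00 = kr 7,500.00
Interest: kr 20,000.00 × ((1 + 0.0055)^15 − 1) = kr 20,000.00 × 0.0857532… = kr 1,715.0643…
Penalties + interest = kr 11,500.0000 + kr 1,715.0643… = kr 13,215.06

kr 13,215.06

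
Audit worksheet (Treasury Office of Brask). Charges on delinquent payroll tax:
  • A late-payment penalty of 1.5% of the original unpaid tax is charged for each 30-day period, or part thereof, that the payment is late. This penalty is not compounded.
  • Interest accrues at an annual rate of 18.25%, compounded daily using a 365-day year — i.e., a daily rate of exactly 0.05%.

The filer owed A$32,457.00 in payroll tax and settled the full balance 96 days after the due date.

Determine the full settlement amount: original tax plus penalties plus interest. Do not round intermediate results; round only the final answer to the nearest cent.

Penalty periods: ⌈96/30⌉ = 4; penalty = 4 × 1.5% × A$32,457.00 = A$1,947.42
Interest: A$32,457.00 × ((1 + 0.0005)^96 − 1) = A$32,457.00 × 0.04915807… = A$1,595.5235…
Total = A$32,457.00 + A$1,947.4200 + A$1,595.5235… = A$35,999.94

A$35,999.94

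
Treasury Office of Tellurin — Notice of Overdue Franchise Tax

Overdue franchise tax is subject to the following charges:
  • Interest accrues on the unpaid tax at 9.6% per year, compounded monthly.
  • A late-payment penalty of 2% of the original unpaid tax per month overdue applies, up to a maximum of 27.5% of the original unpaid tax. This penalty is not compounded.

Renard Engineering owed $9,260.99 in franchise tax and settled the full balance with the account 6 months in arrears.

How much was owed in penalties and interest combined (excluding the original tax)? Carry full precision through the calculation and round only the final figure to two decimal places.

$1,564.83

Penalty: 6 × 2% × $9,260.99 = $1,111.32… (below the 27.5% cap of $2,546.77…)
Interest (9.6%/yr ÷ 12 = 0.8%/month): $9,260.99 × ((1 + 0.008)^6 − 1) = $453.5135…
Penalties + interest = $1,111.3188 + $453.5135… = $1,564.83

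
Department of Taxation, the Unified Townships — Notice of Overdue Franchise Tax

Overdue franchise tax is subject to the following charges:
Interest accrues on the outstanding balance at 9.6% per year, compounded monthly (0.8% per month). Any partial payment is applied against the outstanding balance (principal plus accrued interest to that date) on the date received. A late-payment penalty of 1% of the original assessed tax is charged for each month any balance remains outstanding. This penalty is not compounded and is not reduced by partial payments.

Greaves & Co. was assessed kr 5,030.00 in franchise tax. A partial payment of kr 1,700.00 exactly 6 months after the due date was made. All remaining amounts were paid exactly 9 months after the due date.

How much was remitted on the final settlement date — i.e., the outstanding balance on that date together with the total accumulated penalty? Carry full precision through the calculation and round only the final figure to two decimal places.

Balance at month 6: kr 5,030.0000 × (1 + 0.008)^6 = kr 5,276.3206…
After kr 1,700.00 payment: kr 5,276.3206… − kr 1,700.00 = kr 3,576.3206…
Balance at month 9: kr 3,576.3206… × (1 + 0.008)^3 = kr 3,662.8408…
Penalty: 9 × 1% × kr 5,030.00 = kr 452.70
Final settlement = outstanding balance + penalty = kr 3,662.8408… + kr 452.70 = kr 4,115.54

kr 4,115.54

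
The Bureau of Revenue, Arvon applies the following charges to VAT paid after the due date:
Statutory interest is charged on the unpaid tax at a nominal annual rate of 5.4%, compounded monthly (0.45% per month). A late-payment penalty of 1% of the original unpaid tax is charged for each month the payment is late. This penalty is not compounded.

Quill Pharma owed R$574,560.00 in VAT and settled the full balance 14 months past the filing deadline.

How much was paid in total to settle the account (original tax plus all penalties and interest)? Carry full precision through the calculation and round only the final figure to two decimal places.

Late-payment penalty: 14 × 1% × R$574,560.00 = R$80,438.40
Interest: R$574,560.00 × ((1 + 0.0045)^14 − 1) = R$574,560.00 × 0.0648763… = R$37,275.3463…
Total = R$574,560.00 + R$80,438.4000 + R$37,275.3463… = R$692,273.75

R$692,273.75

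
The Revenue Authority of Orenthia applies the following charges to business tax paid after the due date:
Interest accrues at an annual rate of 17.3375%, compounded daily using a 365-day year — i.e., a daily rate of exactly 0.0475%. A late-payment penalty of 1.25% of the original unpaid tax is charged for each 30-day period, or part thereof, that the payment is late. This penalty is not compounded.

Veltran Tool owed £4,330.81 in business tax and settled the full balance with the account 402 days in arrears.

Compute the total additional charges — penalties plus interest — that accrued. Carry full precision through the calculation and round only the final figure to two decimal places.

£1,668.85

Penalty periods: ⌈402/30⌉ = 14; penalty = 14 × 1.25% × £4,330.81 = £757.89…
Interest: £4,330.81 × ((1 + 0.000475)^402 − 1) = £4,330.81 × 0.21034406… = £910.9601…
Penalties + interest = £757.8918… + £910.9601… = £1,668.85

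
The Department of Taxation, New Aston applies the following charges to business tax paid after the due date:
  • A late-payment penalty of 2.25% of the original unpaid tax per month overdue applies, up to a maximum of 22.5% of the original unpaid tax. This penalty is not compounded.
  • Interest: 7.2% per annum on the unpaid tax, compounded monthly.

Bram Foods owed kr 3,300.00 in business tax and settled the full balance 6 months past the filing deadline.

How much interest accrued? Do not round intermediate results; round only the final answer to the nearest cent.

Interest (7.2%/yr ÷ 12 = 0.6%/month): kr 3,300.00 × ((1 + 0.006)^6 − 1) = kr 120.5963…

kr 120.60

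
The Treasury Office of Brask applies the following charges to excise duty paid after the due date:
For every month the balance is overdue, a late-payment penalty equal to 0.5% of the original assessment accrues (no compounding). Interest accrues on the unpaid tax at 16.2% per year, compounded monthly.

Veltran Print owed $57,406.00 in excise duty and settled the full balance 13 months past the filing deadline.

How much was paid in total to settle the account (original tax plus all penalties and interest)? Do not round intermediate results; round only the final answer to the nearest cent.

Late-payment penalty: 13 × 0.5% × $57,406.00 = $3,731.39
Interest (16.2%/yr ÷ 12 = 1.35%/month): $57,406.00 × ((1 + 0.0135)^13 − 1) = $10,932.5998…
Total = $57,406.00 + $3,731.3900 + $10,932.5998… = $72,069.99

$72,069.99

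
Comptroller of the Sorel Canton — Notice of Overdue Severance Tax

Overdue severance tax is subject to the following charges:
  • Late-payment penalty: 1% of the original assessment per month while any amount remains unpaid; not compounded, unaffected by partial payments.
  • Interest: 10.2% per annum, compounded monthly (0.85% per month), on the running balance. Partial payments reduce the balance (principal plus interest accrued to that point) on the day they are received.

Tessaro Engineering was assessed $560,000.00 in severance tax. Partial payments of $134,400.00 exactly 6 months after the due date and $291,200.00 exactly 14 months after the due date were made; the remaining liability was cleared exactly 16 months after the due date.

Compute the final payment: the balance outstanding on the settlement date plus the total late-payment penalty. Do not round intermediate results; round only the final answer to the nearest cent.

$288,370.76

Balance at month 6: $560,000.0000 × (1 + 0.0085)^6 = $589,173.8222…
After $134,400.00 payment: $589,173.8222… − $134,400.00 = $454,773.8222…
Balance at month 14: $454,773.8222… × (1 + 0.0085)^8 = $486,634.2570…
After $291,200.00 payment: $486,634.2570… − $291,200.00 = $195,434.2570…
Balance at month 16: $195,434.2570… × (1 + 0.0085)^2 = $198,770.7595…
Penalty: 16 × 1% × $560,000.00 = $89,600.00
Final settlement = outstanding balance + penalty = $198,770.7595… + $89,600.00 = $288,370.76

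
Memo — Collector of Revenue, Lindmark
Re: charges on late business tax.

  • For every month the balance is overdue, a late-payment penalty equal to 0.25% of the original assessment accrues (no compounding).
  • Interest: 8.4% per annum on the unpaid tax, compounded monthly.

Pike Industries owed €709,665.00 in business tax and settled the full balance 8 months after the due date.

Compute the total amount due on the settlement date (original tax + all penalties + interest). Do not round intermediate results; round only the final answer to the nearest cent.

€764,586.95

Late-payment penalty: 8 × 0.25% × €709,665.00 = €14,193.30
Interest (8.4%/yr ÷ 12 = 0.7%/month): €709,665.00 × ((1 + 0.007)^8 − 1) = €40,728.6516…
Total = €709,665.00 + €14,193.3000 + €40,728.6516… = €764,586.95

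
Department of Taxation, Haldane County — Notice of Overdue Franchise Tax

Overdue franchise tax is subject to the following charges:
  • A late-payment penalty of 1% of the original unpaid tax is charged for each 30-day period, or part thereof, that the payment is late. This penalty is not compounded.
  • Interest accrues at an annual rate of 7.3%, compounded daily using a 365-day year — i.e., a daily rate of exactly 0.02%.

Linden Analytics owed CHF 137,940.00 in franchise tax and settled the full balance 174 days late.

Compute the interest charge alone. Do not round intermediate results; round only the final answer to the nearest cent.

Interest: CHF 137,940.00 × ((1 + 0.0002)^174 − 1) = CHF 137,940.00 × 0.03540900… = CHF 4,884.3178…

CHF 4,884.32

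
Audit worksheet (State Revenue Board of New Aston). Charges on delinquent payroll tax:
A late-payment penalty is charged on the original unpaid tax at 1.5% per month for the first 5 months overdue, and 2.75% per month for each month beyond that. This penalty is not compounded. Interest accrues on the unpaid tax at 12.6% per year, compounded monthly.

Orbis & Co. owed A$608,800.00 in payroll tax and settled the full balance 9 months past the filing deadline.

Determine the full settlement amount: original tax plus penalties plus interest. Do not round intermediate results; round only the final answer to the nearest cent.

Penalty, months 1–5: 5 × 1.5% × A$608,800.00 = A$45,660.00
Penalty, months 6–9: 4 × 2.75% × A$608,800.00 = A$66,968.00
Interest (12.6%/yr ÷ 12 = 1.05%/month): A$608,800.00 × ((1 + 0.0105)^9 − 1) = A$60,008.0695…
Total = A$608,800.00 + A$112,628.0000 + A$60,008.0695… = A$781,436.07

A$781,436.07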